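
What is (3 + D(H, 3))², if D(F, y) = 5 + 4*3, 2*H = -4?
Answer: 400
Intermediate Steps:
H = -2 (H = (½)*(-4) = -2)
D(F, y) = 17 (D(F, y) = 5 + 12 = 17)
(3 + D(H, 3))² = (3 + 17)² = 20² = 400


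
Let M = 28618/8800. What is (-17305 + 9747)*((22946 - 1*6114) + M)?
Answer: -279929836911/2200 ≈ -1.2724e+8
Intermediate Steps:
M = 14309/4400 (M = 28618*(1/8800) = 14309/4400 ≈ 3.2520)
(-17305 + 9747)*((22946 - 1*6114) + M) = (-17305 + 9747)*((22946 - 1*6114) + 14309/4400) = -7558*((22946 - 6114) + 14309/4400) = -7558*(16832 + 14309/4400) = -7558*74075109/4400 = -279929836911/2200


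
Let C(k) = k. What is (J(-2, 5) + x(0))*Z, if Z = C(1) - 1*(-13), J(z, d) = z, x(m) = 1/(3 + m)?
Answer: -70/3 ≈ -23.333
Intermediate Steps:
Z = 14 (Z = 1 - 1*(-13) = 1 + 13 = 14)
(J(-2, 5) + x(0))*Z = (-2 + 1/(3 + 0))*14 = (-2 + 1/3)*14 = (-2 + ⅓)*14 = -5/3*14 = -70/3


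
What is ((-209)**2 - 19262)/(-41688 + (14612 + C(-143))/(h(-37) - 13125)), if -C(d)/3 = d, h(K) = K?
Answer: -321402878/548712497 ≈ -0.58574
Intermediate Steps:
C(d) = -3*d
((-209)**2 - 19262)/(-41688 + (14612 + C(-143))/(h(-37) - 13125)) = ((-209)**2 - 19262)/(-41688 + (14612 - 3*(-143))/(-37 - 13125)) = (43681 - 19262)/(-41688 + (14612 + 429)/(-13162)) = 24419/(-41688 + 15041*(-1/13162)) = 24419/(-41688 - 15041/13162) = 24419/(-548712497/13162) = 24419*(-13162/548712497) = -321402878/548712497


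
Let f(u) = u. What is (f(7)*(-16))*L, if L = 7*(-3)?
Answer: 2352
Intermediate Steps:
L = -21
(f(7)*(-16))*L = (7*(-16))*(-21) = -112*(-21) = 2352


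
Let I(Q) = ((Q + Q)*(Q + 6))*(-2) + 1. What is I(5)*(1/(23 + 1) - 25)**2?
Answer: -26192473/192 ≈ -1.3642e+5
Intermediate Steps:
I(Q) = 1 - 4*Q*(6 + Q) (I(Q) = ((2*Q)*(6 + Q))*(-2) + 1 = (2*Q*(6 + Q))*(-2) + 1 = -4*Q*(6 + Q) + 1 = 1 - 4*Q*(6 + Q))
I(5)*(1/(23 + 1) - 25)**2 = (1 - 24*5 - 4*5**2)*(1/(23 + 1) - 25)**2 = (1 - 120 - 4*25)*(1/24 - 25)**2 = (1 - 120 - 100)*(1/24 - 25)**2 = -219*(-599/24)**2 = -219*358801/576 = -26192473/192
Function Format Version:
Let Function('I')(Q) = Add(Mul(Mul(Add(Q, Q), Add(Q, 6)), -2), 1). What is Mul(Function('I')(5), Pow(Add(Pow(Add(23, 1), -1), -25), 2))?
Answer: Rational(-26192473, 192) ≈ -1.3642e+5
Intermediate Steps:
Function('I')(Q) = Add(1, Mul(-4, Q, Add(6, Q))) (Function('I')(Q) = Add(Mul(Mul(Mul(2, Q), Add(6, Q)), -2), 1) = Add(Mul(Mul(2, Q, Add(6, Q)), -2), 1) = Add(Mul(-4, Q, Add(6, Q)), 1) = Add(1, Mul(-4, Q, Add(6, Q))))
Mul(Function('I')(5), Pow(Add(Pow(Add(23, 1), -1), -25), 2)) = Mul(Add(1, Mul(-24, 5), Mul(-4, Pow(5, 2))), Pow(Add(Pow(Add(23, 1), -1), -25), 2)) = Mul(Add(1, -120, Mul(-4, 25)), Pow(Add(Pow(24, -1), -25), 2)) = Mul(Add(1, -120, -100), Pow(Add(Rational(1, 24), -25), 2)) = Mul(-219, Pow(Rational(-599, 24), 2)) = Mul(-219, Rational(358801, 576)) = Rational(-26192473, 192)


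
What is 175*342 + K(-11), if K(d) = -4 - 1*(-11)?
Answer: 59857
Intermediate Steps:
K(d) = 7 (K(d) = -4 + 11 = 7)
175*342 + K(-11) = 175*342 + 7 = 59850 + 7 = 59857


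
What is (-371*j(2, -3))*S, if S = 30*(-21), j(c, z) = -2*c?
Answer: -934920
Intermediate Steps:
S = -630
(-371*j(2, -3))*S = -(-742)*2*(-630) = -371*(-4)*(-630) = 1484*(-630) = -934920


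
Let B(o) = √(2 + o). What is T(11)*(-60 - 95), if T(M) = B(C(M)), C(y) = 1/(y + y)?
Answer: -465*√110/22 ≈ -221.68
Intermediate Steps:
C(y) = 1/(2*y)
T(M) = √(2 + 1/(2*M))
T(11)*(-60 - 95) = (√(8 + 2/11)/2)*(-60 - 95) = (√(8 + 2*(1/11))/2)*(-155) = (√(8 + 2/11)/2)*(-155) = (√(90/11)/2)*(-155) = ((3*√110/11)/2)*(-155) = (3*√110/22)*(-155) = -465*√110/22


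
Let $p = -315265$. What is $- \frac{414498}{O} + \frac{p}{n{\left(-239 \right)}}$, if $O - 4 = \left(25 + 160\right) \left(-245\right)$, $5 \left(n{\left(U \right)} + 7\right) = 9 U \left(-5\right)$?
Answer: $- \frac{4466480451}{32389408} \approx -137.9$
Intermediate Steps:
$n{\left(U \right)} = -7 - 9 U$ ($n{\left(U \right)} = -7 + \frac{9 U \left(-5\right)}{5} = -7 + \frac{\left(-45\right) U}{5} = -7 - 9 U$)
$O = -45321$ ($O = 4 + \left(25 + 160\right) \left(-245\right) = 4 + 185 \left(-245\right) = 4 - 45325 = -45321$)
$- \frac{414498}{O} + \frac{p}{n{\left(-239 \right)}} = - \frac{414498}{-45321} - \frac{315265}{-7 - -2151} = \left(-414498\right) \left(- \frac{1}{45321}\right) - \frac{315265}{-7 + 2151} = \frac{138166}{15107} - \frac{315265}{2144} = - \frac{4466480451}{32389408}$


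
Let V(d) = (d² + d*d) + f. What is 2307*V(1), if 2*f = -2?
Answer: 2307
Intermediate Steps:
f = -1 (f = (½)*(-2) = -1)
V(d) = -1 + 2*d² (V(d) = (d² + d*d) - 1 = (d² + d²) - 1 = 2*d² - 1 = -1 + 2*d²)
2307*V(1) = 2307*(-1 + 2*1²) = 2307*(-1 + 2*1) = 2307*(-1 + 2) = 2307*1 = 2307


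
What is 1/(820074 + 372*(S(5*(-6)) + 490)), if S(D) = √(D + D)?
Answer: 5389/5401730346 - 2*I*√15/2700865173 ≈ 9.9764e-7 - 2.868e-9*I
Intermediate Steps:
S(D) = √2*√D (S(D) = √(2*D) = √2*√D)
1/(820074 + 372*(S(5*(-6)) + 490)) = 1/(820074 + 372*(√2*√(5*(-6)) + 490)) = 1/(820074 + 372*(√2*√(-30) + 490)) = 1/(820074 + 372*(√2*(I*√30) + 490)) = 1/(820074 + 372*(2*I*√15 + 490)) = 1/(820074 + 372*(490 + 2*I*√15)) = 1/(820074 + (182280 + 744*I*√15)) = 1/(1002354 + 744*I*√15)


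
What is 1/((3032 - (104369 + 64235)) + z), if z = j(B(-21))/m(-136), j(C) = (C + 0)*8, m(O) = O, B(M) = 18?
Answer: -17/2814742 ≈ -6.0396e-6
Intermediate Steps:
j(C) = 8*C (j(C) = C*8 = 8*C)
z = -18/17 (z = (8*18)/(-136) = 144*(-1/136) = -18/17 ≈ -1.0588)
1/((3032 - (104369 + 64235)) + z) = 1/((3032 - (104369 + 64235)) - 18/17) = 1/((3032 - 1*168604) - 18/17) = 1/((3032 - 168604) - 18/17) = 1/(-165572 - 18/17) = 1/(-2814742/17) = -17/2814742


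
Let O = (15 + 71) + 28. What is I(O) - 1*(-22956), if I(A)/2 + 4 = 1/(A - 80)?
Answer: 390117/17 ≈ 22948.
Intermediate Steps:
O = 114 (O = 86 + 28 = 114)
I(A) = -8 + 2/(-80 + A) (I(A) = -8 + 2/(A - 80) = -8 + 2/(-80 + A))
I(O) - 1*(-22956) = 2*(321 - 4*114)/(-80 + 114) - 1*(-22956) = 2*(321 - 456)/34 + 22956 = 2*(1/34)*(-135) + 22956 = -135/17 + 22956 = 390117/17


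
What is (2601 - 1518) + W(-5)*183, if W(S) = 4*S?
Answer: -2577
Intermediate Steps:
(2601 - 1518) + W(-5)*183 = (2601 - 1518) + (4*(-5))*183 = 1083 - 20*183 = 1083 - 3660 = -2577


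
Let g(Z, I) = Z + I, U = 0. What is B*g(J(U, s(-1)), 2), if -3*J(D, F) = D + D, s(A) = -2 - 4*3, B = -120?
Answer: -240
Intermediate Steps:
s(A) = -14 (s(A) = -2 - 12 = -14)
J(D, F) = -2*D/3 (J(D, F) = -(D + D)/3 = -2*D/3)
g(Z, I) = I + Z
B*g(J(U, s(-1)), 2) = -120*(2 - 2/3*0) = -120*(2 + 0) = -120*2 = -240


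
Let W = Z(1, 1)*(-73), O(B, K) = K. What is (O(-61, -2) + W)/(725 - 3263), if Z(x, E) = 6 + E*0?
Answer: 220/1269 ≈ 0.17336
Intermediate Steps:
Z(x, E) = 6 (Z(x, E) = 6 + 0 = 6)
W = -438 (W = 6*(-73) = -438)
(O(-61, -2) + W)/(725 - 3263) = (-2 - 438)/(725 - 3263) = -440/(-2538) = -440*(-1/2538) = 220/1269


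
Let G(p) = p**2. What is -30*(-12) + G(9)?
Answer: 441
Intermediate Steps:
-30*(-12) + G(9) = -30*(-12) + 9**2 = 360 + 81 = 441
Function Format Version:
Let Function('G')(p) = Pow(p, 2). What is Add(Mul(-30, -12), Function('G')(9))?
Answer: 441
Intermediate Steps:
Add(Mul(-30, -12), Function('G')(9)) = Add(Mul(-30, -12), Pow(9, 2)) = Add(360, 81) = 441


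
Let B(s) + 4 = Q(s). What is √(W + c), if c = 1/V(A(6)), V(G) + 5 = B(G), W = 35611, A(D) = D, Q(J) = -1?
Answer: √3561090/10 ≈ 188.71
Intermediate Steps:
B(s) = -5 (B(s) = -4 - 1 = -5)
V(G) = -10 (V(G) = -5 - 5 = -10)
c = -⅒ (c = 1/(-10) = -⅒ ≈ -0.10000)
√(W + c) = √(35611 - ⅒) = √(356109/10) = √3561090/10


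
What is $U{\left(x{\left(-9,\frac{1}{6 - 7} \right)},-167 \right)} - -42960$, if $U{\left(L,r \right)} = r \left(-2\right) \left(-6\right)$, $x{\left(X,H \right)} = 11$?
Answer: $40956$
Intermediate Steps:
$U{\left(L,r \right)} = 12 r$ ($U{\left(L,r \right)} = - 2 r \left(-6\right) = 12 r$)
$U{\left(x{\left(-9,\frac{1}{6 - 7} \right)},-167 \right)} - -42960 = 12 \left(-167\right) - -42960 = -2004 + 42960 = 40956$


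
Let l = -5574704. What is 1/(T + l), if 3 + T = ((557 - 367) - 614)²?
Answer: -1/5394931 ≈ -1.8536e-7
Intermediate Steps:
T = 179773 (T = -3 + ((557 - 367) - 614)² = -3 + (190 - 614)² = -3 + (-424)² = -3 + 179776 = 179773)
1/(T + l) = 1/(179773 - 5574704) = 1/(-5394931) = -1/5394931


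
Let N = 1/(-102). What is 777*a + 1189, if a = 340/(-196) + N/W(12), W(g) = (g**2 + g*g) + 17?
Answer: -11533253/72590 ≈ -158.88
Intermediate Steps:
W(g) = 17 + 2*g**2 (W(g) = (g**2 + g**2) + 17 = 2*g**2 + 17 = 17 + 2*g**2)
N = -1/102 ≈ -0.0098039
a = -2644399/1524390 (a = 340/(-196) - 1/(102*(17 + 2*12**2)) = 340*(-1/196) - 1/(102*(17 + 2*144)) = -85/49 - 1/(102*(17 + 288)) = -85/49 - 1/102/305 = -85/49 - 1/102*1/305 = -85/49 - 1/31110 = -2644399/1524390 ≈ -1.7347)
777*a + 1189 = 777*(-2644399/1524390) + 1189 = -97842763/72590 + 1189 = -11533253/72590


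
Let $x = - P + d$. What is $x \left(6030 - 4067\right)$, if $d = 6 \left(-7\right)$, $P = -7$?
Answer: $-68705$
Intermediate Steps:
$d = -42$
$x = -35$ ($x = \left(-1\right) \left(-7\right) - 42 = 7 - 42 = -35$)
$x \left(6030 - 4067\right) = - 35 \left(6030 - 4067\right) = \left(-35\right) 1963 = -68705$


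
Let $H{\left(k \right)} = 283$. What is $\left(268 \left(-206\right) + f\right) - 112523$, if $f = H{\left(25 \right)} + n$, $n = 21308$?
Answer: $-146140$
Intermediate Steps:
$f = 21591$ ($f = 283 + 21308 = 21591$)
$\left(268 \left(-206\right) + f\right) - 112523 = \left(268 \left(-206\right) + 21591\right) - 112523 = \left(-55208 + 21591\right) - 112523 = -33617 - 112523 = -146140$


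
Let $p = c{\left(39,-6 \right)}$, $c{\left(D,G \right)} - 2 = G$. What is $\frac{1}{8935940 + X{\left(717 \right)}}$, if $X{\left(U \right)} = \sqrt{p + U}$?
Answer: $\frac{8935940}{79851023682887} - \frac{\sqrt{713}}{79851023682887} \approx 1.1191 \cdot 10^{-7}$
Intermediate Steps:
$c{\left(D,G \right)} = 2 + G$
$p = -4$ ($p = 2 - 6 = -4$)
$X{\left(U \right)} = \sqrt{-4 + U}$
$\frac{1}{8935940 + X{\left(717 \right)}} = \frac{1}{8935940 + \sqrt{-4 + 717}} = \frac{1}{8935940 + \sqrt{713}}$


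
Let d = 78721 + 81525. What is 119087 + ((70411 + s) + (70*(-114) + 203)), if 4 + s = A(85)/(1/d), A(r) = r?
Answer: 13802627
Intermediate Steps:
d = 160246
s = 13620906 (s = -4 + 85/(1/160246) = -4 + 85*160246 = -4 + 13620910 = 13620906)
119087 + ((70411 + s) + (70*(-114) + 203)) = 119087 + ((70411 + 13620906) + (70*(-114) + 203)) = 119087 + (13691317 + (-7980 + 203)) = 119087 + (13691317 - 7777) = 119087 + 13683540 = 13802627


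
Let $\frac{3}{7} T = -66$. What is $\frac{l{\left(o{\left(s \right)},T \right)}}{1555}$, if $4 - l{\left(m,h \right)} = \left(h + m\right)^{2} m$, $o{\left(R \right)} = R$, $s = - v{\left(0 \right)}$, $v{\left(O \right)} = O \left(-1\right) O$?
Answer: $\frac{4}{1555} \approx 0.0025723$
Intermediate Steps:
$v{\left(O \right)} = - O^{2}$ ($v{\left(O \right)} = - O O = - O^{2}$)
$s = 0$ ($s = - \left(-1\right) 0^{2} = - \left(-1\right) 0 = \left(-1\right) 0 = 0$)
$T = -154$ ($T = \frac{7}{3} \left(-66\right) = -154$)
$l{\left(m,h \right)} = 4 - m \left(h + m\right)^{2}$ ($l{\left(m,h \right)} = 4 - \left(h + m\right)^{2} m = 4 - m \left(h + m\right)^{2}$)
$\frac{l{\left(o{\left(s \right)},T \right)}}{1555} = \frac{4 - 0 \left(-154 + 0\right)^{2}}{1555} = \left(4 - 0 \left(-154\right)^{2}\right) \frac{1}{1555} = \left(4 - 0 \cdot 23716\right) \frac{1}{1555} = \left(4 + 0\right) \frac{1}{1555} = 4 \cdot \frac{1}{1555} = \frac{4}{1555}$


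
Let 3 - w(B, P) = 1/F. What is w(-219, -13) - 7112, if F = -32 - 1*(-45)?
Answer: -92418/13 ≈ -7109.1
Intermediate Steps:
F = 13 (F = -32 + 45 = 13)
w(B, P) = 38/13 (w(B, P) = 3 - 1/13 = 38/13)
w(-219, -13) - 7112 = 38/13 - 7112 = -92418/13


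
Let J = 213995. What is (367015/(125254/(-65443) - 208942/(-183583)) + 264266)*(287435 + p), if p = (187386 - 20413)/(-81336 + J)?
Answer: -1124432567134251638672317/18734493466824 ≈ -6.0019e+10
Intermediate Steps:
p = 166973/132659 (p = (187386 - 20413)/(-81336 + 213995) = 166973/132659 ≈ 1.2587)
(367015/(125254/(-65443) - 208942/(-183583)) + 264266)*(287435 + p) = (367015/(125254/(-65443) - 208942/(-183583)) + 264266)*(287435 + 166973/132659) = (367015/(125254*(-1/65443) - 208942*(-1/183583)) + 264266)*(38131006638/132659) = (367015/(-125254/65443 + 208942/183583) + 264266)*(38131006638/132659) = (367015/(-9320713776/12014222269) + 264266)*(38131006638/132659) = (367015*(-12014222269/9320713776) + 264266)*(38131006638/132659) = (-400854526005185/847337616 + 264266)*(38131006638/132659) = -176932003575329/847337616*38131006638/132659 = -1124432567134251638672317/18734493466824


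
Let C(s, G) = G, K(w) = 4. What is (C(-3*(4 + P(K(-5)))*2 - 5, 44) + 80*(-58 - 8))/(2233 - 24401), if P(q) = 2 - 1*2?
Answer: 77/326 ≈ 0.23620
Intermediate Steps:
P(q) = 0 (P(q) = 2 - 2 = 0)
(C(-3*(4 + P(K(-5)))*2 - 5, 44) + 80*(-58 - 8))/(2233 - 24401) = (44 + 80*(-58 - 8))/(2233 - 24401) = (44 + 80*(-66))/(-22168) = (44 - 5280)*(-1/22168) = -5236*(-1/22168) = 77/326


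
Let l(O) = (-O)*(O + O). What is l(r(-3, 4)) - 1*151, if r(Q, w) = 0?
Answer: -151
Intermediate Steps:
l(O) = -2*O**2 (l(O) = (-O)*(2*O) = -2*O**2)
l(r(-3, 4)) - 1*151 = -2*0**2 - 1*151 = -2*0 - 151 = 0 - 151 = -151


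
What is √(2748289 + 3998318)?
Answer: 3*√749623 ≈ 2597.4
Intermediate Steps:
√(2748289 + 3998318) = √6746607 = 3*√749623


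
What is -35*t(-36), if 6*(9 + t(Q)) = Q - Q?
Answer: 315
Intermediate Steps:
t(Q) = -9 (t(Q) = -9 + (Q - Q)/6 = -9 + (1/6)*0 = -9 + 0 = -9)
-35*t(-36) = -35*(-9) = 315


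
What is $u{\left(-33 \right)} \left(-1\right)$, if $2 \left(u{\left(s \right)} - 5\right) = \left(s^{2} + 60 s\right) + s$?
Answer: $457$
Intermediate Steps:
$u{\left(s \right)} = 5 + \frac{s^{2}}{2} + \frac{61 s}{2}$ ($u{\left(s \right)} = 5 + \frac{\left(s^{2} + 60 s\right) + s}{2} = 5 + \frac{s^{2} + 61 s}{2} = 5 + \left(\frac{s^{2}}{2} + \frac{61 s}{2}\right) = 5 + \frac{s^{2}}{2} + \frac{61 s}{2}$)
$u{\left(-33 \right)} \left(-1\right) = \left(5 + \frac{\left(-33\right)^{2}}{2} + \frac{61}{2} \left(-33\right)\right) \left(-1\right) = \left(5 + \frac{1}{2} \cdot 1089 - \frac{2013}{2}\right) \left(-1\right) = \left(5 + \frac{1089}{2} - \frac{2013}{2}\right) \left(-1\right) = \left(-457\right) \left(-1\right) = 457$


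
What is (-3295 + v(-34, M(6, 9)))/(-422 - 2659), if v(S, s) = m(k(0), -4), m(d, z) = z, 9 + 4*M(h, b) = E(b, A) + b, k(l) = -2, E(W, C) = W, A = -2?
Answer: 3299/3081 ≈ 1.0708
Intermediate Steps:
M(h, b) = -9/4 + b/2 (M(h, b) = -9/4 + (b + b)/4 = -9/4 + (2*b)/4 = -9/4 + b/2)
v(S, s) = -4
(-3295 + v(-34, M(6, 9)))/(-422 - 2659) = (-3295 - 4)/(-422 - 2659) = -3299/(-3081) = -3299*(-1/3081) = 3299/3081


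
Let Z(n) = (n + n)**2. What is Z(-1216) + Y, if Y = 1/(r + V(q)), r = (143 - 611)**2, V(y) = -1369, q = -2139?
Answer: 1287347486721/217655 ≈ 5.9146e+6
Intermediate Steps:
r = 219024 (r = (-468)**2 = 219024)
Z(n) = 4*n**2 (Z(n) = (2*n)**2 = 4*n**2)
Y = 1/217655 (Y = 1/(219024 - 1369) = 1/217655 ≈ 4.5944e-6)
Z(-1216) + Y = 4*(-1216)**2 + 1/217655 = 4*1478656 + 1/217655 = 5914624 + 1/217655 = 1287347486721/217655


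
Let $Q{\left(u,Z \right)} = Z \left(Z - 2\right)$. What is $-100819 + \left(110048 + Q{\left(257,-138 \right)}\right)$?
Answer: $28549$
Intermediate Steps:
$Q{\left(u,Z \right)} = Z \left(-2 + Z\right)$
$-100819 + \left(110048 + Q{\left(257,-138 \right)}\right) = -100819 + \left(110048 - 138 \left(-2 - 138\right)\right) = -100819 + \left(110048 - -19320\right) = -100819 + \left(110048 + 19320\right) = -100819 + 129368 = 28549$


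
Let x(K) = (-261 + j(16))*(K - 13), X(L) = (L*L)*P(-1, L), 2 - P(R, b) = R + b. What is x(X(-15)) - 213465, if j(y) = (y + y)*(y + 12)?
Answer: 2350030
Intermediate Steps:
j(y) = 2*y*(12 + y) (j(y) = (2*y)*(12 + y) = 2*y*(12 + y))
P(R, b) = 2 - R - b (P(R, b) = 2 - (R + b) = 2 + (-R - b) = 2 - R - b)
X(L) = L**2*(3 - L) (X(L) = (L*L)*(2 - 1*(-1) - L) = L**2*(2 + 1 - L) = L**2*(3 - L))
x(K) = -8255 + 635*K (x(K) = (-261 + 2*16*(12 + 16))*(K - 13) = (-261 + 2*16*28)*(-13 + K) = (-261 + 896)*(-13 + K) = 635*(-13 + K) = -8255 + 635*K)
x(X(-15)) - 213465 = (-8255 + 635*((-15)**2*(3 - 1*(-15)))) - 213465 = (-8255 + 635*(225*(3 + 15))) - 213465 = (-8255 + 635*(225*18)) - 213465 = (-8255 + 635*4050) - 213465 = (-8255 + 2571750) - 213465 = 2563495 - 213465 = 2350030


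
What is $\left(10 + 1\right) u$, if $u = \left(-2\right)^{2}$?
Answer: $44$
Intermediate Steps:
$u = 4$
$\left(10 + 1\right) u = \left(10 + 1\right) 4 = 11 \cdot 4 = 44$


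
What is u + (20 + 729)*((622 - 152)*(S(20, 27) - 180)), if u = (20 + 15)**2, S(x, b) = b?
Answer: -53859365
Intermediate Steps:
u = 1225 (u = 35**2 = 1225)
u + (20 + 729)*((622 - 152)*(S(20, 27) - 180)) = 1225 + (20 + 729)*((622 - 152)*(27 - 180)) = 1225 + 749*(470*(-153)) = 1225 + 749*(-71910) = 1225 - 53860590 = -53859365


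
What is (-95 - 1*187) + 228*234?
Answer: 53070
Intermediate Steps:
(-95 - 1*187) + 228*234 = (-95 - 187) + 53352 = -282 + 53352 = 53070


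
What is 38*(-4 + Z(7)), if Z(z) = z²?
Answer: 1710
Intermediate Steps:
38*(-4 + Z(7)) = 38*(-4 + 7²) = 38*(-4 + 49) = 38*45 = 1710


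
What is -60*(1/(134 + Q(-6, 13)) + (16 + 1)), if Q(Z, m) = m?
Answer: -50000/49 ≈ -1020.4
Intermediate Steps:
-60*(1/(134 + Q(-6, 13)) + (16 + 1)) = -60*(1/(134 + 13) + (16 + 1)) = -60*(1/147 + 17) = -60*2500/147 = -50000/49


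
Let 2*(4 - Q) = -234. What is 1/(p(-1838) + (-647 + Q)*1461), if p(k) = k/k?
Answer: -1/768485 ≈ -1.3013e-6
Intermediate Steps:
Q = 121 (Q = 4 - ½*(-234) = 4 + 117 = 121)
p(k) = 1
1/(p(-1838) + (-647 + Q)*1461) = 1/(1 + (-647 + 121)*1461) = 1/(1 - 526*1461) = 1/(1 - 768486) = 1/(-768485) = -1/768485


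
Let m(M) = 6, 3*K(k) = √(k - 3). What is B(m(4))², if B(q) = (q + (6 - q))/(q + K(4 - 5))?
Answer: 1620/1681 - 729*I/3362 ≈ 0.96371 - 0.21684*I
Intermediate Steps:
K(k) = √(-3 + k)/3 (K(k) = √(k - 3)/3 = √(-3 + k)/3)
B(q) = 6/(q + 2*I/3) (B(q) = (q + (6 - q))/(q + √(-3 + (4 - 5))/3) = 6/(q + √(-3 - 1)/3) = 6/(q + √(-4)/3) = 6/(q + (2*I)/3) = 6/(q + 2*I/3))
B(m(4))² = (18/(2*I + 3*6))² = (18/(2*I + 18))² = (18/(18 + 2*I))² = (18*((18 - 2*I)/328))² = (9*(18 - 2*I)/164)² = 81*(18 - 2*I)²/26896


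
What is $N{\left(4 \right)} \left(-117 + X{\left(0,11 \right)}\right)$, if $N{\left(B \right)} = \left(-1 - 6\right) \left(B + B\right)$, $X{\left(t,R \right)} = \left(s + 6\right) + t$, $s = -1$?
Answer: $6272$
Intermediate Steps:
$X{\left(t,R \right)} = 5 + t$ ($X{\left(t,R \right)} = \left(-1 + 6\right) + t = 5 + t$)
$N{\left(B \right)} = - 14 B$ ($N{\left(B \right)} = - 7 \cdot 2 B = - 14 B$)
$N{\left(4 \right)} \left(-117 + X{\left(0,11 \right)}\right) = \left(-14\right) 4 \left(-117 + \left(5 + 0\right)\right) = - 56 \left(-117 + 5\right) = \left(-56\right) \left(-112\right) = 6272$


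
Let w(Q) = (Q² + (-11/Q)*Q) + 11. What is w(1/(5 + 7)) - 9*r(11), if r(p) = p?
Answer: -14255/144 ≈ -98.993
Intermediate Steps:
w(Q) = Q² (w(Q) = (Q² - 11) + 11 = (-11 + Q²) + 11 = Q²)
w(1/(5 + 7)) - 9*r(11) = (1/(5 + 7))² - 9*11 = (1/12)² - 99 = 1/144 - 99 = -14255/144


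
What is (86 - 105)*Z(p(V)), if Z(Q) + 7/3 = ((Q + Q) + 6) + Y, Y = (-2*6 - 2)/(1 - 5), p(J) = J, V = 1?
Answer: -1045/6 ≈ -174.17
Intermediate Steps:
Y = 7/2 (Y = (-12 - 2)/(-4) = -14*(-¼) = 7/2 ≈ 3.5000)
Z(Q) = 43/6 + 2*Q (Z(Q) = -7/3 + (((Q + Q) + 6) + 7/2) = -7/3 + ((2*Q + 6) + 7/2) = -7/3 + ((6 + 2*Q) + 7/2) = -7/3 + (19/2 + 2*Q) = 43/6 + 2*Q)
(86 - 105)*Z(p(V)) = (86 - 105)*(43/6 + 2*1) = -19*(43/6 + 2) = -19*55/6 = -1045/6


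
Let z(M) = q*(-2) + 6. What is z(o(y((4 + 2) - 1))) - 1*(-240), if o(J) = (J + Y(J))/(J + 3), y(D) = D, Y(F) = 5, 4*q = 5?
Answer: 487/2 ≈ 243.50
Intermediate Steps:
q = 5/4 (q = (¼)*5 = 5/4 ≈ 1.2500)
o(J) = (5 + J)/(3 + J) (o(J) = (J + 5)/(J + 3) = (5 + J)/(3 + J))
z(M) = 7/2 (z(M) = (5/4)*(-2) + 6 = -5/2 + 6 = 7/2)
z(o(y((4 + 2) - 1))) - 1*(-240) = 7/2 - 1*(-240) = 7/2 + 240 = 487/2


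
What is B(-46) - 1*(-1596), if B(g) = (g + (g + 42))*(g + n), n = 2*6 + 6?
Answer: 2996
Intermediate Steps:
n = 18 (n = 12 + 6 = 18)
B(g) = (18 + g)*(42 + 2*g) (B(g) = (g + (g + 42))*(g + 18) = (g + (42 + g))*(18 + g) = (42 + 2*g)*(18 + g) = (18 + g)*(42 + 2*g))
B(-46) - 1*(-1596) = (756 + 2*(-46)**2 + 78*(-46)) - 1*(-1596) = (756 + 2*2116 - 3588) + 1596 = (756 + 4232 - 3588) + 1596 = 1400 + 1596 = 2996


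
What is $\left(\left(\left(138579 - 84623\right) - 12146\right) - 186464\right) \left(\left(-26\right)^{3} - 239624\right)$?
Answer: $37205008800$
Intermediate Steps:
$\left(\left(\left(138579 - 84623\right) - 12146\right) - 186464\right) \left(\left(-26\right)^{3} - 239624\right) = \left(\left(53956 - 12146\right) - 186464\right) \left(-17576 - 239624\right) = \left(41810 - 186464\right) \left(-257200\right) = \left(-144654\right) \left(-257200\right) = 37205008800$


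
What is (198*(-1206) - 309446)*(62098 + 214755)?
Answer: -151780227602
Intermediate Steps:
(198*(-1206) - 309446)*(62098 + 214755) = (-238788 - 309446)*276853 = -548234*276853 = -151780227602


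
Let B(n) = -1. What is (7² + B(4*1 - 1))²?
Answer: 2304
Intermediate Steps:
(7² + B(4*1 - 1))² = (7² - 1)² = (49 - 1)² = 48² = 2304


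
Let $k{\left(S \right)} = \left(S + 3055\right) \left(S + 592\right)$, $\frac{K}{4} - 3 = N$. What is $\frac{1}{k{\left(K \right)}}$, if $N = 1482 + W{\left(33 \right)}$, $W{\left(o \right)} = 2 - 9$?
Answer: $\frac{1}{58321368} \approx 1.7146 \cdot 10^{-8}$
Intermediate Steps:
$W{\left(o \right)} = -7$
$N = 1475$ ($N = 1482 - 7 = 1475$)
$K = 5912$ ($K = 12 + 4 \cdot 1475 = 12 + 5900 = 5912$)
$k{\left(S \right)} = \left(592 + S\right) \left(3055 + S\right)$ ($k{\left(S \right)} = \left(3055 + S\right) \left(592 + S\right) = \left(592 + S\right) \left(3055 + S\right)$)
$\frac{1}{k{\left(K \right)}} = \frac{1}{1808560 + 5912^{2} + 3647 \cdot 5912} = \frac{1}{1808560 + 34951744 + 21561064} = \frac{1}{58321368}$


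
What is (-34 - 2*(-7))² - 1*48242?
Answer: -47842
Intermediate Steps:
(-34 - 2*(-7))² - 1*48242 = (-34 + 14)² - 48242 = (-20)² - 48242 = 400 - 48242 = -47842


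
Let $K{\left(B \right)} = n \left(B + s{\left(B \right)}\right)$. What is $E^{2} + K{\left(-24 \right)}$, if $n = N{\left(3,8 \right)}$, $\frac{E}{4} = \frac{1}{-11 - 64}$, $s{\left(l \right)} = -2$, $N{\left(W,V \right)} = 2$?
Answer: $- \frac{292484}{5625} \approx -51.997$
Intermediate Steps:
$E = - \frac{4}{75}$ ($E = \frac{4}{-11 - 64} = \frac{4}{-75} = 4 \left(- \frac{1}{75}\right) = - \frac{4}{75} \approx -0.053333$)
$n = 2$
$K{\left(B \right)} = -4 + 2 B$ ($K{\left(B \right)} = 2 \left(B - 2\right) = 2 \left(-2 + B\right) = -4 + 2 B$)
$E^{2} + K{\left(-24 \right)} = \left(- \frac{4}{75}\right)^{2} + \left(-4 + 2 \left(-24\right)\right) = \frac{16}{5625} - 52 = - \frac{292484}{5625}$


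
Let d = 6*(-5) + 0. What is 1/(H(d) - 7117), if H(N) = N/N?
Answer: -1/7116 ≈ -0.00014053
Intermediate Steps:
d = -30 (d = -30 + 0 = -30)
H(N) = 1
1/(H(d) - 7117) = 1/(1 - 7117) = 1/(-7116) = -1/7116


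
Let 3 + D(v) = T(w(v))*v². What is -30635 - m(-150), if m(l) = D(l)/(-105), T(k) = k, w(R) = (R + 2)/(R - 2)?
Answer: -20233544/665 ≈ -30426.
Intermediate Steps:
w(R) = (2 + R)/(-2 + R)
D(v) = -3 + v²*(2 + v)/(-2 + v) (D(v) = -3 + ((2 + v)/(-2 + v))*v² = -3 + v²*(2 + v)/(-2 + v))
m(l) = -(6 - 3*l + l²*(2 + l))/(105*(-2 + l)) (m(l) = ((6 - 3*l + l²*(2 + l))/(-2 + l))/(-105) = ((6 - 3*l + l²*(2 + l))/(-2 + l))*(-1/105) = -(6 - 3*l + l²*(2 + l))/(105*(-2 + l)))
-30635 - m(-150) = -30635 - (-6 + 3*(-150) - 1*(-150)²*(2 - 150))/(105*(-2 - 150)) = -30635 - (-6 - 450 - 1*22500*(-148))/(105*(-152)) = -30635 - (-1)*(-6 - 450 + 3330000)/(105*152) = -30635 - (-1)*3329544/(105*152) = -30635 - 1*(-138731/665) = -30635 + 138731/665 = -20233544/665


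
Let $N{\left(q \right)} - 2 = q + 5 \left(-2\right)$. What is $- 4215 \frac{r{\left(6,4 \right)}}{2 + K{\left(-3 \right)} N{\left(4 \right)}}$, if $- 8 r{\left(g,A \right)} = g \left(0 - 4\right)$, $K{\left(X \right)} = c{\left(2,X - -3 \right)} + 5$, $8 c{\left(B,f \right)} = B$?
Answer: $\frac{12645}{19} \approx 665.53$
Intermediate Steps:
$c{\left(B,f \right)} = \frac{B}{8}$
$K{\left(X \right)} = \frac{21}{4}$ ($K{\left(X \right)} = \frac{1}{8} \cdot 2 + 5 = \frac{1}{4} + 5 = \frac{21}{4}$)
$r{\left(g,A \right)} = \frac{g}{2}$ ($r{\left(g,A \right)} = - \frac{g \left(0 - 4\right)}{8} = - \frac{g \left(-4\right)}{8} = - \frac{\left(-4\right) g}{8} = \frac{g}{2}$)
$N{\left(q \right)} = -8 + q$ ($N{\left(q \right)} = 2 + \left(q + 5 \left(-2\right)\right) = 2 + \left(q - 10\right) = 2 + \left(-10 + q\right) = -8 + q$)
$- 4215 \frac{r{\left(6,4 \right)}}{2 + K{\left(-3 \right)} N{\left(4 \right)}} = - 4215 \frac{\frac{1}{2} \cdot 6}{2 + \frac{21 \left(-8 + 4\right)}{4}} = - 4215 \frac{3}{2 + \frac{21}{4} \left(-4\right)} = - 4215 \frac{3}{2 - 21} = - 4215 \frac{3}{-19} = - 4215 \cdot 3 \left(- \frac{1}{19}\right) = \left(-4215\right) \left(- \frac{3}{19}\right) = \frac{12645}{19}$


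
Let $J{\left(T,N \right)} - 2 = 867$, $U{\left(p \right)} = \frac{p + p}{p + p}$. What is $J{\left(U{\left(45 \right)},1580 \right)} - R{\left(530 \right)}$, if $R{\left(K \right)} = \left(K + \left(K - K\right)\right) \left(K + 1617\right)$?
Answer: $-1137041$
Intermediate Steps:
$U{\left(p \right)} = 1$ ($U{\left(p \right)} = \frac{2 p}{2 p} = 2 p \frac{1}{2 p} = 1$)
$J{\left(T,N \right)} = 869$ ($J{\left(T,N \right)} = 2 + 867 = 869$)
$R{\left(K \right)} = K \left(1617 + K\right)$ ($R{\left(K \right)} = \left(K + 0\right) \left(1617 + K\right) = K \left(1617 + K\right)$)
$J{\left(U{\left(45 \right)},1580 \right)} - R{\left(530 \right)} = 869 - 530 \left(1617 + 530\right) = 869 - 530 \cdot 2147 = 869 - 1137910 = -1137041$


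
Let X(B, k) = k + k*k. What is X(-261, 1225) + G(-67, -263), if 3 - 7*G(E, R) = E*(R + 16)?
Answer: 10496404/7 ≈ 1.4995e+6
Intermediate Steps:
X(B, k) = k + k²
G(E, R) = 3/7 - E*(16 + R)/7 (G(E, R) = 3/7 - E*(R + 16)/7 = 3/7 - E*(16 + R)/7)
X(-261, 1225) + G(-67, -263) = 1225*(1 + 1225) + (3/7 - 16/7*(-67) - ⅐*(-67)*(-263)) = 1225*1226 + (3/7 + 1072/7 - 17621/7) = 1501850 - 16546/7 = 10496404/7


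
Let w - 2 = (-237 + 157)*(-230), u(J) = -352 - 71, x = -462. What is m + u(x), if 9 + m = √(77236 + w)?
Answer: -432 + √95638 ≈ -122.75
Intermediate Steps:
u(J) = -423
w = 18402 (w = 2 + (-237 + 157)*(-230) = 2 - 80*(-230) = 2 + 18400 = 18402)
m = -9 + √95638 (m = -9 + √(77236 + 18402) = -9 + √95638 ≈ 300.25)
m + u(x) = (-9 + √95638) - 423 = -432 + √95638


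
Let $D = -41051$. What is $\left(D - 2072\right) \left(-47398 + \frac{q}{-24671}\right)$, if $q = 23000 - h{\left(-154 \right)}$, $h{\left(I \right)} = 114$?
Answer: $\frac{50427128202112}{24671} \approx 2.044 \cdot 10^{9}$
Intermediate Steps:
$q = 22886$ ($q = 23000 - 114 = 22886$)
$\left(D - 2072\right) \left(-47398 + \frac{q}{-24671}\right) = \left(-41051 - 2072\right) \left(-47398 + \frac{22886}{-24671}\right) = - 43123 \left(-47398 + 22886 \left(- \frac{1}{24671}\right)\right) = - 43123 \left(-47398 - \frac{22886}{24671}\right) = \left(-43123\right) \left(- \frac{1169378944}{24671}\right) = \frac{50427128202112}{24671}$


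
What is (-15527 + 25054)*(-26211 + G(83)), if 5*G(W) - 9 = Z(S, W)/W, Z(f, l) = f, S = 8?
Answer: -20724673774/83 ≈ -2.4969e+8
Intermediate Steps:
G(W) = 9/5 + 8/(5*W) (G(W) = 9/5 + (8/W)/5 = 9/5 + 8/(5*W))
(-15527 + 25054)*(-26211 + G(83)) = (-15527 + 25054)*(-26211 + (⅕)*(8 + 9*83)/83) = 9527*(-26211 + (⅕)*(1/83)*(8 + 747)) = 9527*(-26211 + (⅕)*(1/83)*755) = 9527*(-26211 + 151/83) = 9527*(-2175362/83) = -20724673774/83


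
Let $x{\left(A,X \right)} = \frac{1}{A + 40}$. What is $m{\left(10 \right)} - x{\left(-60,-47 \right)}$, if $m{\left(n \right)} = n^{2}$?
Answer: $\frac{2001}{20} \approx 100.05$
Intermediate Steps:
$x{\left(A,X \right)} = \frac{1}{40 + A}$
$m{\left(10 \right)} - x{\left(-60,-47 \right)} = 10^{2} - \frac{1}{40 - 60} = 100 - \frac{1}{-20} = 100 - - \frac{1}{20} = 100 + \frac{1}{20} = \frac{2001}{20}$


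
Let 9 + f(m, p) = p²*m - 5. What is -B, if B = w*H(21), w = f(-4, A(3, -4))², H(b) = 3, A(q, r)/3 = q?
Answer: -342732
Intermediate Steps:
A(q, r) = 3*q
f(m, p) = -14 + m*p² (f(m, p) = -9 + (p²*m - 5) = -9 + (m*p² - 5) = -9 + (-5 + m*p²) = -14 + m*p²)
w = 114244 (w = (-14 - 4*(3*3)²)² = (-14 - 4*9²)² = (-14 - 4*81)² = (-14 - 324)² = (-338)² = 114244)
B = 342732 (B = 114244*3 = 342732)
-B = -1*342732 = -342732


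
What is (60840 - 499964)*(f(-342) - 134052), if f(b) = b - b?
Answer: 58865450448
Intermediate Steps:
f(b) = 0
(60840 - 499964)*(f(-342) - 134052) = (60840 - 499964)*(0 - 134052) = -439124*(-134052) = 58865450448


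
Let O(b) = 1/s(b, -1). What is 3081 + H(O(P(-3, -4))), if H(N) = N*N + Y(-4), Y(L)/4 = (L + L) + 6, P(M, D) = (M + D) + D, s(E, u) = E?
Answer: 371834/121 ≈ 3073.0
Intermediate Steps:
P(M, D) = M + 2*D (P(M, D) = (D + M) + D = M + 2*D)
O(b) = 1/b
Y(L) = 24 + 8*L (Y(L) = 4*((L + L) + 6) = 4*(2*L + 6) = 4*(6 + 2*L) = 24 + 8*L)
H(N) = -8 + N**2 (H(N) = N*N + (24 + 8*(-4)) = N**2 + (24 - 32) = N**2 - 8 = -8 + N**2)
3081 + H(O(P(-3, -4))) = 3081 + (-8 + (1/(-3 + 2*(-4)))**2) = 3081 + (-8 + (1/(-3 - 8))**2) = 3081 + (-8 + (1/(-11))**2) = 3081 + (-8 + (-1/11)**2) = 3081 + (-8 + 1/121) = 3081 - 967/121 = 371834/121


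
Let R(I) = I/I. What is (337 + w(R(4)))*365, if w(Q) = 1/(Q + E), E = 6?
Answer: 861400/7 ≈ 1.2306e+5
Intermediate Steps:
R(I) = 1
w(Q) = 1/(6 + Q) (w(Q) = 1/(Q + 6) = 1/(6 + Q))
(337 + w(R(4)))*365 = (337 + 1/(6 + 1))*365 = (337 + 1/7)*365 = (337 + ⅐)*365 = (2360/7)*365 = 861400/7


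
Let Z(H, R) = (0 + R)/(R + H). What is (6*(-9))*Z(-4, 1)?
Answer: 18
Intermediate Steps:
Z(H, R) = R/(H + R)
(6*(-9))*Z(-4, 1) = (6*(-9))*(1/(-4 + 1)) = -54/(-3) = -54*(-1)/3 = -54*(-⅓) = 18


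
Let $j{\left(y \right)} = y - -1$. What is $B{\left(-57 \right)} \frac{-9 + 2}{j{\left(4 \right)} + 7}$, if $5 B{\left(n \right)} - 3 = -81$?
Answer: $\frac{91}{10} \approx 9.1$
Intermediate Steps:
$j{\left(y \right)} = 1 + y$ ($j{\left(y \right)} = y + 1 = 1 + y$)
$B{\left(n \right)} = - \frac{78}{5}$ ($B{\left(n \right)} = \frac{3}{5} + \frac{1}{5} \left(-81\right) = \frac{3}{5} - \frac{81}{5} = - \frac{78}{5}$)
$B{\left(-57 \right)} \frac{-9 + 2}{j{\left(4 \right)} + 7} = - \frac{78 \frac{-9 + 2}{\left(1 + 4\right) + 7}}{5} = - \frac{78 \left(- \frac{7}{5 + 7}\right)}{5} = - \frac{78 \left(- \frac{7}{12}\right)}{5} = - \frac{78 \left(\left(-7\right) \frac{1}{12}\right)}{5} = \left(- \frac{78}{5}\right) \left(- \frac{7}{12}\right) = \frac{91}{10}$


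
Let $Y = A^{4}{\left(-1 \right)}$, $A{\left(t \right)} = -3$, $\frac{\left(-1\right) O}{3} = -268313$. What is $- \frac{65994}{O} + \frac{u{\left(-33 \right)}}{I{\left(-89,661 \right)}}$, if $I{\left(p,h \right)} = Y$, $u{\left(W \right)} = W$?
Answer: $- \frac{3545389}{7244451} \approx -0.48939$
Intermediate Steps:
$O = 804939$ ($O = \left(-3\right) \left(-268313\right) = 804939$)
$Y = 81$ ($Y = \left(-3\right)^{4} = 81$)
$I{\left(p,h \right)} = 81$
$- \frac{65994}{O} + \frac{u{\left(-33 \right)}}{I{\left(-89,661 \right)}} = - \frac{65994}{804939} - \frac{33}{81} = \left(-65994\right) \frac{1}{804939} - \frac{11}{27} = - \frac{21998}{268313} - \frac{11}{27} = - \frac{3545389}{7244451}$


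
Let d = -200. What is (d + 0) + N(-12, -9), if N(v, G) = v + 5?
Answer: -207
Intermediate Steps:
N(v, G) = 5 + v
(d + 0) + N(-12, -9) = (-200 + 0) + (5 - 12) = -200 - 7 = -207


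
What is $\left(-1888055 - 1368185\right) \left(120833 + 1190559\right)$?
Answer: $-4270207086080$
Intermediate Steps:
$\left(-1888055 - 1368185\right) \left(120833 + 1190559\right) = \left(-1888055 - 1368185\right) 1311392 = \left(-3256240\right) 1311392 = -4270207086080$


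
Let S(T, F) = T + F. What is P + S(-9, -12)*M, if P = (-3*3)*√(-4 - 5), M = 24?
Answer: -504 - 27*I ≈ -504.0 - 27.0*I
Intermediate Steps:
S(T, F) = F + T
P = -27*I ≈ -27.0*I
P + S(-9, -12)*M = -27*I + (-12 - 9)*24 = -27*I - 21*24 = -27*I - 504 = -504 - 27*I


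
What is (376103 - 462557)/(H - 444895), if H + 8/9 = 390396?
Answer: 778086/490499 ≈ 1.5863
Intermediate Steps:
H = 3513556/9 (H = -8/9 + 390396 = 3513556/9 ≈ 3.9040e+5)
(376103 - 462557)/(H - 444895) = (376103 - 462557)/(3513556/9 - 444895) = -86454/(-490499/9) = -86454*(-9/490499) = 778086/490499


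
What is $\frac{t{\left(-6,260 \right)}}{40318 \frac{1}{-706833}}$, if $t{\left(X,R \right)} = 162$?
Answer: $- \frac{57253473}{20159} \approx -2840.1$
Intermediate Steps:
$\frac{t{\left(-6,260 \right)}}{40318 \frac{1}{-706833}} = \frac{162}{40318 \frac{1}{-706833}} = \frac{162}{40318 \left(- \frac{1}{706833}\right)} = \frac{162}{- \frac{40318}{706833}} = 162 \left(- \frac{706833}{40318}\right) = - \frac{57253473}{20159}$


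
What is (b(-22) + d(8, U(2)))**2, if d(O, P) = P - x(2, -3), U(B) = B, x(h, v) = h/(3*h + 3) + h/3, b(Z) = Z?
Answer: 35344/81 ≈ 436.35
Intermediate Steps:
x(h, v) = h/3 + h/(3 + 3*h) (x(h, v) = h/(3 + 3*h) + h*(1/3) = h/(3 + 3*h) + h/3 = h/3 + h/(3 + 3*h))
d(O, P) = -8/9 + P (d(O, P) = P - 2*(2 + 2)/(3*(1 + 2)) = P - 2*4/(3*3) = P - 1*8/9 = P - 8/9 = -8/9 + P)
(b(-22) + d(8, U(2)))**2 = (-22 + (-8/9 + 2))**2 = (-22 + 10/9)**2 = (-188/9)**2 = 35344/81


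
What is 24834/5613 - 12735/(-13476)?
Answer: 45127171/8404532 ≈ 5.3694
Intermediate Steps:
24834/5613 - 12735/(-13476) = 24834*(1/5613) - 12735*(-1/13476) = 8278/1871 + 4245/4492 = 45127171/8404532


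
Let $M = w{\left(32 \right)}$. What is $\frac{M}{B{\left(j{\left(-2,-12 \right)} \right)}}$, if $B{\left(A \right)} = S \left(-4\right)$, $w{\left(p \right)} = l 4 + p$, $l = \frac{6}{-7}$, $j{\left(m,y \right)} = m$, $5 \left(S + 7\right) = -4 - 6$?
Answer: $\frac{50}{63} \approx 0.79365$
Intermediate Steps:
$S = -9$ ($S = -7 + \frac{-4 - 6}{5} = -7 + \frac{1}{5} \left(-10\right) = -7 - 2 = -9$)
$l = - \frac{6}{7}$ ($l = 6 \left(- \frac{1}{7}\right) = - \frac{6}{7} \approx -0.85714$)
$w{\left(p \right)} = - \frac{24}{7} + p$ ($w{\left(p \right)} = \left(- \frac{6}{7}\right) 4 + p = - \frac{24}{7} + p$)
$B{\left(A \right)} = 36$ ($B{\left(A \right)} = \left(-9\right) \left(-4\right) = 36$)
$M = \frac{200}{7}$ ($M = - \frac{24}{7} + 32 = \frac{200}{7} \approx 28.571$)
$\frac{M}{B{\left(j{\left(-2,-12 \right)} \right)}} = \frac{200}{7 \cdot 36} = \frac{200}{7} \cdot \frac{1}{36} = \frac{50}{63}$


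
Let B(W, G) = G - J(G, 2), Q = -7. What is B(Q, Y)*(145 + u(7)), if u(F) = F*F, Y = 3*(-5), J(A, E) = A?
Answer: 0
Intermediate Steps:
Y = -15
u(F) = F**2
B(W, G) = 0 (B(W, G) = G - G = 0)
B(Q, Y)*(145 + u(7)) = 0*(145 + 7**2) = 0*(145 + 49) = 0*194 = 0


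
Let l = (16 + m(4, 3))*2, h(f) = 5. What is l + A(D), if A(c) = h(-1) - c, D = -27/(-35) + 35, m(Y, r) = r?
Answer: 253/35 ≈ 7.2286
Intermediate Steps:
D = 1252/35 (D = -27*(-1/35) + 35 = 27/35 + 35 = 1252/35 ≈ 35.771)
A(c) = 5 - c
l = 38 (l = (16 + 3)*2 = 19*2 = 38)
l + A(D) = 38 + (5 - 1*1252/35) = 38 + (5 - 1252/35) = 38 - 1077/35 = 253/35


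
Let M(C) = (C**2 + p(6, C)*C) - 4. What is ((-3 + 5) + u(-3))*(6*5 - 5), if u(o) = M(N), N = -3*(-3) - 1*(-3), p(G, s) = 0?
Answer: 3550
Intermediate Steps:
N = 12 (N = 9 + 3 = 12)
M(C) = -4 + C**2 (M(C) = (C**2 + 0*C) - 4 = (C**2 + 0) - 4 = C**2 - 4 = -4 + C**2)
u(o) = 140 (u(o) = -4 + 12**2 = -4 + 144 = 140)
((-3 + 5) + u(-3))*(6*5 - 5) = ((-3 + 5) + 140)*(6*5 - 5) = (2 + 140)*(30 - 5) = 142*25 = 3550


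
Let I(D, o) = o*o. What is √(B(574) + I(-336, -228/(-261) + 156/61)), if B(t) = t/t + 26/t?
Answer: 2*√7433210130829/1523109 ≈ 3.5800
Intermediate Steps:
I(D, o) = o²
B(t) = 1 + 26/t
√(B(574) + I(-336, -228/(-261) + 156/61)) = √((26 + 574)/574 + (-228/(-261) + 156/61)²) = √((1/574)*600 + (-228*(-1/261) + 156*(1/61))²) = √(300/287 + (76/87 + 156/61)²) = √(300/287 + (18208/5307)²) = √(300/287 + 331531264/28164249) = √(103598747468/8083139463) = 2*√7433210130829/1523109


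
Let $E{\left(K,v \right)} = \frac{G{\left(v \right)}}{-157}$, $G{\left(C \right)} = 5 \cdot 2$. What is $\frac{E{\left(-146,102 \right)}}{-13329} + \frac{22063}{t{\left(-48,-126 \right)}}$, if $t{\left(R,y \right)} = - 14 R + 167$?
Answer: $\frac{46170211529}{1755735867} \approx 26.297$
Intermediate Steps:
$G{\left(C \right)} = 10$
$E{\left(K,v \right)} = - \frac{10}{157}$ ($E{\left(K,v \right)} = \frac{10}{-157} = 10 \left(- \frac{1}{157}\right) = - \frac{10}{157}$)
$t{\left(R,y \right)} = 167 - 14 R$
$\frac{E{\left(-146,102 \right)}}{-13329} + \frac{22063}{t{\left(-48,-126 \right)}} = - \frac{10}{157 \left(-13329\right)} + \frac{22063}{167 - -672} = \left(- \frac{10}{157}\right) \left(- \frac{1}{13329}\right) + \frac{22063}{167 + 672} = \frac{10}{2092653} + \frac{22063}{839} = \frac{46170211529}{1755735867}$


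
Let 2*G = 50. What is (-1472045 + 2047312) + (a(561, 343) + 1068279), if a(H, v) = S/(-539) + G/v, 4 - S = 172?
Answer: 6201100509/3773 ≈ 1.6435e+6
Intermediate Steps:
S = -168 (S = 4 - 1*172 = 4 - 172 = -168)
G = 25 (G = (1/2)*50 = 25)
a(H, v) = 24/77 + 25/v (a(H, v) = -168/(-539) + 25/v = -168*(-1/539) + 25/v = 24/77 + 25/v)
(-1472045 + 2047312) + (a(561, 343) + 1068279) = (-1472045 + 2047312) + ((24/77 + 25/343) + 1068279) = 575267 + ((24/77 + 25*(1/343)) + 1068279) = 575267 + ((24/77 + 25/343) + 1068279) = 575267 + (1451/3773 + 1068279) = 575267 + 4030618118/3773 = 6201100509/3773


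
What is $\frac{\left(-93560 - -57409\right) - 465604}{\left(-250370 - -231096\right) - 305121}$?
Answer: $\frac{100351}{64879} \approx 1.5467$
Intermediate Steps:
$\frac{\left(-93560 - -57409\right) - 465604}{\left(-250370 - -231096\right) - 305121} = \frac{\left(-93560 + 57409\right) - 465604}{\left(-250370 + 231096\right) - 305121} = \frac{-36151 - 465604}{-19274 - 305121} = - \frac{501755}{-324395} = \left(-501755\right) \left(- \frac{1}{324395}\right) = \frac{100351}{64879}$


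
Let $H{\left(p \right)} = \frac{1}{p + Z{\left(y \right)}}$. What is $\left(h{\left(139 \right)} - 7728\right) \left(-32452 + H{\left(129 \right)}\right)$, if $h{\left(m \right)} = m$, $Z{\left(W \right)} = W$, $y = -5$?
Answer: $\frac{30538492683}{124} \approx 2.4628 \cdot 10^{8}$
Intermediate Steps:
$H{\left(p \right)} = \frac{1}{-5 + p}$ ($H{\left(p \right)} = \frac{1}{p - 5} = \frac{1}{-5 + p}$)
$\left(h{\left(139 \right)} - 7728\right) \left(-32452 + H{\left(129 \right)}\right) = \left(139 - 7728\right) \left(-32452 + \frac{1}{-5 + 129}\right) = - 7589 \left(-32452 + \frac{1}{124}\right) = \left(-7589\right) \left(- \frac{4024047}{124}\right) = \frac{30538492683}{124}$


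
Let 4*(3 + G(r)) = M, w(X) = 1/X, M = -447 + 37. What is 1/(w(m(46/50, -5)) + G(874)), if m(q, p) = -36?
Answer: -36/3799 ≈ -0.0094762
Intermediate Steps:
M = -410
G(r) = -211/2 (G(r) = -3 + (¼)*(-410) = -3 - 205/2 = -211/2)
1/(w(m(46/50, -5)) + G(874)) = 1/(1/(-36) - 211/2) = 1/(-1/36 - 211/2) = 1/(-3799/36) = -36/3799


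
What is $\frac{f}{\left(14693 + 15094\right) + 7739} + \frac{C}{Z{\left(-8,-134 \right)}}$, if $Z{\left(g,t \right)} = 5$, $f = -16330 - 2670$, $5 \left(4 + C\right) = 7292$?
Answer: $\frac{136207036}{469075} \approx 290.37$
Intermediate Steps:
$C = \frac{7272}{5}$ ($C = -4 + \frac{1}{5} \cdot 7292 = -4 + \frac{7292}{5} = \frac{7272}{5} \approx 1454.4$)
$f = -19000$
$\frac{f}{\left(14693 + 15094\right) + 7739} + \frac{C}{Z{\left(-8,-134 \right)}} = - \frac{19000}{\left(14693 + 15094\right) + 7739} + \frac{7272}{5 \cdot 5} = - \frac{19000}{29787 + 7739} + \frac{7272}{5} \cdot \frac{1}{5} = - \frac{19000}{37526} + \frac{7272}{25} = \left(-19000\right) \frac{1}{37526} + \frac{7272}{25} = - \frac{9500}{18763} + \frac{7272}{25} = \frac{136207036}{469075}$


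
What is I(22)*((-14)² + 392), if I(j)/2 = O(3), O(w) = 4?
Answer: 4704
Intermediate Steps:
I(j) = 8 (I(j) = 2*4 = 8)
I(22)*((-14)² + 392) = 8*((-14)² + 392) = 8*(196 + 392) = 8*588 = 4704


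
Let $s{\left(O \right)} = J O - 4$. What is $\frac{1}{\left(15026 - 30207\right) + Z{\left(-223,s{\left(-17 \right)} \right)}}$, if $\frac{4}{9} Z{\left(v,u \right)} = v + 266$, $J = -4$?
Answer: $- \frac{4}{60337} \approx -6.6294 \cdot 10^{-5}$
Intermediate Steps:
$s{\left(O \right)} = -4 - 4 O$ ($s{\left(O \right)} = - 4 O - 4 = -4 - 4 O$)
$Z{\left(v,u \right)} = \frac{1197}{2} + \frac{9 v}{4}$ ($Z{\left(v,u \right)} = \frac{9 \left(v + 266\right)}{4} = \frac{9 \left(266 + v\right)}{4} = \frac{1197}{2} + \frac{9 v}{4}$)
$\frac{1}{\left(15026 - 30207\right) + Z{\left(-223,s{\left(-17 \right)} \right)}} = \frac{1}{\left(15026 - 30207\right) + \left(\frac{1197}{2} + \frac{9}{4} \left(-223\right)\right)} = \frac{1}{-15181 + \left(\frac{1197}{2} - \frac{2007}{4}\right)} = \frac{1}{-15181 + \frac{387}{4}} = \frac{1}{- \frac{60337}{4}} = - \frac{4}{60337}$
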